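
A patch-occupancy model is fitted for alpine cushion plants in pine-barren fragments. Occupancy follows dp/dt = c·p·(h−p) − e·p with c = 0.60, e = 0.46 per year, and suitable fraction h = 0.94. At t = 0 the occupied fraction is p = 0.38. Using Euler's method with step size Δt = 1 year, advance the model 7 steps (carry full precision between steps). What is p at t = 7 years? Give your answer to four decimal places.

0.2271

Update rule: p ← p + [c·p·(h−p) − e·p]·Δt with Δt = 1.
t = 1: p = 0.38000 + (-0.04712) = 0.33288
t = 2: p = 0.33288 + (-0.03187) = 0.30101
t = 3: p = 0.30101 + (-0.02306) = 0.27795
t = 4: p = 0.27795 + (-0.01745) = 0.26051
t = 5: p = 0.26051 + (-0.01363) = 0.24688
t = 6: p = 0.24688 + (-0.01089) = 0.23599
t = 7: p = 0.23599 + (-0.00887) = 0.22712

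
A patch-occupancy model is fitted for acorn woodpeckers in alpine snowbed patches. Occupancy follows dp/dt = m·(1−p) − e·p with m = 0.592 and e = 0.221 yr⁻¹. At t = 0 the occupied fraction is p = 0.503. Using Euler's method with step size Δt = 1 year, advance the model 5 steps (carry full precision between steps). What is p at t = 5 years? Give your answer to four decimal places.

0.7281

Update rule: p ← p + [m·(1−p) − e·p]·Δt with Δt = 1.
  1  |  dp/dt·Δt = +0.183061  |  p_1 = 0.686061
  2  |  dp/dt·Δt = +0.034232  |  p_2 = 0.720293
  3  |  dp/dt·Δt = +0.006401  |  p_3 = 0.726695
  4  |  dp/dt·Δt = +0.001197  |  p_4 = 0.727892
  5  |  dp/dt·Δt = +0.000224  |  p_5 = 0.728116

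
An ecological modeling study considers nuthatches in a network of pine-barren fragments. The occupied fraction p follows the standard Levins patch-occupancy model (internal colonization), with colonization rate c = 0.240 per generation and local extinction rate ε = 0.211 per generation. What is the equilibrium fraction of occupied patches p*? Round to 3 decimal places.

At equilibrium, colonization balances extinction: c·p*·(1−p*) = ε·p*.
So p* = 1 − ε/c = 1 − 0.211/0.240 = 1 − 0.8792 = 0.1208.

0.121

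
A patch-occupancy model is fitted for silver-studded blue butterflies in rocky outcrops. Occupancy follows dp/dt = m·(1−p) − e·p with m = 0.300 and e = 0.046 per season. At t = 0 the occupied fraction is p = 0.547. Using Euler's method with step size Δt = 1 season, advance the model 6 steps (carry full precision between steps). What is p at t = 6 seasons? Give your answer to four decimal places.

0.8420

Update rule: p ← p + [m·(1−p) − e·p]·Δt with Δt = 1.
  1  |  dp/dt·Δt = +0.110738  |  p_1 = 0.657738
  2  |  dp/dt·Δt = +0.072423  |  p_2 = 0.730161
  3  |  dp/dt·Δt = +0.047364  |  p_3 = 0.777525
  4  |  dp/dt·Δt = +0.030976  |  p_4 = 0.808501
  5  |  dp/dt·Δt = +0.020259  |  p_5 = 0.828760
  6  |  dp/dt·Δt = +0.013249  |  p_6 = 0.842009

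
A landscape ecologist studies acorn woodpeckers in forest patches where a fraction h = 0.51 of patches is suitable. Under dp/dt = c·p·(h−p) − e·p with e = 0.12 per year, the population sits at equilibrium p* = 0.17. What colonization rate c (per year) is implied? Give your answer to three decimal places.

0.353

At equilibrium c(h−p*) = e, so c = e/(h−p*).
c = 0.12/(0.51 − 0.17) = 0.12/0.3400 = 0.3529.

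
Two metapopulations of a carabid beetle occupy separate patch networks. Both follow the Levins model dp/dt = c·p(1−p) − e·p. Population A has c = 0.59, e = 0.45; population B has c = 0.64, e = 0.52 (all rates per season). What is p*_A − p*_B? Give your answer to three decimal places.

A: p*_A = 1 − 0.45/0.59 = 0.2373.
B: p*_B = 1 − 0.52/0.64 = 0.1875.
p*_A − p*_B = 0.2373 − 0.1875 = 0.0498.

0.050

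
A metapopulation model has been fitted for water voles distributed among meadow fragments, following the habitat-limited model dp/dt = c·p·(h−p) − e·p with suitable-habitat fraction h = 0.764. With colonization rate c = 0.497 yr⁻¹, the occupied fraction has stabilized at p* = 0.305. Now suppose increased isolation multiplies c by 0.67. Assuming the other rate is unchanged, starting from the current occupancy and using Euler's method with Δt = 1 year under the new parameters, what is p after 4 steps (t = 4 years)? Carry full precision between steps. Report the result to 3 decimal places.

Balance c(h−p*) = e gives e = 0.497×(0.764 − 0.30500) = 0.22812.
Starting from p₀ = 0.30500; update p ← p + (dp/dt)·Δt with the new parameters.
step 1: Δp = -0.02296, p = 0.28204
step 2: Δp = -0.01908, p = 0.26296
step 3: Δp = -0.01612, p = 0.24685
step 4: Δp = -0.01380, p = 0.23305

0.233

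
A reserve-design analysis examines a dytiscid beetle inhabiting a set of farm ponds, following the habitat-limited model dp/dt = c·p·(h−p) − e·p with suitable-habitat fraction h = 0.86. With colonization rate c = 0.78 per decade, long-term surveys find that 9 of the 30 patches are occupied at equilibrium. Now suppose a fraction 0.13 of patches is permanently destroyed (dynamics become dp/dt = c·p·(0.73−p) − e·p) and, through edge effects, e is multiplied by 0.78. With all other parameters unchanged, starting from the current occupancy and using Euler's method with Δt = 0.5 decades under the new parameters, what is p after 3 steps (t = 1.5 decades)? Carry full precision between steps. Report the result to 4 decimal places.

Observed p* = 9/30 = 0.30000.
Balance c(h−p*) = e gives e = 0.78×(0.86 − 0.30000) = 0.43680.
Starting from p₀ = 0.30000; update p ← p + (dp/dt)·Δt with the new parameters.
  1  |  dp/dt·Δt = -0.000796  |  p_1 = 0.299204
  2  |  dp/dt·Δt = -0.000701  |  p_2 = 0.298504
  3  |  dp/dt·Δt = -0.000617  |  p_3 = 0.297886

0.2979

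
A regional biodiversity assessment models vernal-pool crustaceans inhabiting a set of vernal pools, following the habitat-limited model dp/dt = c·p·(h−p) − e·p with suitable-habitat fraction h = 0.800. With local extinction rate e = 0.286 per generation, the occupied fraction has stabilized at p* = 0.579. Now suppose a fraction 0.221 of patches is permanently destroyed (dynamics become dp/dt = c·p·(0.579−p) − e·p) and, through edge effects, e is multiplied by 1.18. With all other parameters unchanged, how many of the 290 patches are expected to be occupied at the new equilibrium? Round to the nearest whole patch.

Balance c(h−p*) = e gives c = e/(0.8 − 0.57900) = 0.286/0.22100 = 1.29412.
New p* = 0.579 − e/c = 0.579 − 0.33748/1.29412 = 0.31822.
Expected occupied = 290 × 0.31822 = 92.28 ≈ 92.

92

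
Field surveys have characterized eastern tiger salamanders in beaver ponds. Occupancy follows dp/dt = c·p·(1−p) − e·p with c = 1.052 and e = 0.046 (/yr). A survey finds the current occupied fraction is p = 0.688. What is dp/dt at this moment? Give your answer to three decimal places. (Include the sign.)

Colonization term: c·p·(1−p) = 1.052×0.688×0.3120 = 0.22582.
Extinction term: e·p = 0.03165.
dp/dt = 0.22582 − 0.03165 = 0.19417.

0.194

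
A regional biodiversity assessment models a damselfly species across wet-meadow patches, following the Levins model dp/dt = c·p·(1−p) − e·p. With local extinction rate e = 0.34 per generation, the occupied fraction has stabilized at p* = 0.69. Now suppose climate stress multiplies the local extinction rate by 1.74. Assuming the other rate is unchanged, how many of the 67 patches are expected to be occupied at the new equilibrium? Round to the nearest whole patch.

Balance c(1−p*) = e gives c = e/(1 − 0.69000) = 0.34/0.31000 = 1.09677.
New p* = 1 − e/c = 1 − 0.59160/1.09677 = 0.46060.
Expected occupied = 67 × 0.46060 = 30.86 ≈ 31.

31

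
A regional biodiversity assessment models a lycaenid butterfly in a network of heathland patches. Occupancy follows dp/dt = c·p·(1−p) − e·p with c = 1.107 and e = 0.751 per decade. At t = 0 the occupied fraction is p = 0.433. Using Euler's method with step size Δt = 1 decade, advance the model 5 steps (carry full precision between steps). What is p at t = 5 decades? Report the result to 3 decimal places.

0.330

Update rule: p ← p + [c·p·(1−p) − e·p]·Δt with Δt = 1.
step 1: Δp = -0.05340, p = 0.37960
step 2: Δp = -0.02438, p = 0.35522
step 3: Δp = -0.01323, p = 0.34200
step 4: Δp = -0.00773, p = 0.33427
step 5: Δp = -0.00469, p = 0.32958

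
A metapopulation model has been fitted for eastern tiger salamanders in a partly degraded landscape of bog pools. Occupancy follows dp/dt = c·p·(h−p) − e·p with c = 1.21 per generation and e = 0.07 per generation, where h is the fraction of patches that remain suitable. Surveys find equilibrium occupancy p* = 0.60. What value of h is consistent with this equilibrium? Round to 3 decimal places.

0.658

At equilibrium c(h−p*) = e, so h = p* + e/c.
h = 0.60 + 0.07/1.21 = 0.60 + 0.0579 = 0.6579.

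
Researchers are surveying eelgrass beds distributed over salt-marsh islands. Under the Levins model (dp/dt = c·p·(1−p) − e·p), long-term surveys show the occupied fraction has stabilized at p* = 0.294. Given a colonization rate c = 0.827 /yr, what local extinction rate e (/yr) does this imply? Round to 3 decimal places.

At equilibrium c(1−p*) = e.
e = 0.827 × (1 − 0.294) = 0.827 × 0.7060 = 0.5839.

0.584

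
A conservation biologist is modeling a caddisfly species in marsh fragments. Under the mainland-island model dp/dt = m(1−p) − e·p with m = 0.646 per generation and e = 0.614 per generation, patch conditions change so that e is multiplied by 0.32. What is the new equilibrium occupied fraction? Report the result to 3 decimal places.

Before: p* = 0.646/(0.646+0.614) = 0.5127.
After: m = 0.646, e = 0.19648; p* = 0.646/0.8425 = 0.7668.

0.767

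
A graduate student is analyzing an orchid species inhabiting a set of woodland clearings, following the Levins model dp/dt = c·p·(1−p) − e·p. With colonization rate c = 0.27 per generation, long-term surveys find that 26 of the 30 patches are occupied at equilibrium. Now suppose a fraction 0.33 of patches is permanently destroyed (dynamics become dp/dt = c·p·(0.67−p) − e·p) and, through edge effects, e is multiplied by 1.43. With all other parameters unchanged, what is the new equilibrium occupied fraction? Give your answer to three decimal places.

Observed p* = 26/30 = 0.86667.
Balance c(1−p*) = e gives e = 0.27×(1 − 0.86667) = 0.03600.
New p* = 0.67 − e/c = 0.67 − 0.05148/0.27000 = 0.47933.

0.479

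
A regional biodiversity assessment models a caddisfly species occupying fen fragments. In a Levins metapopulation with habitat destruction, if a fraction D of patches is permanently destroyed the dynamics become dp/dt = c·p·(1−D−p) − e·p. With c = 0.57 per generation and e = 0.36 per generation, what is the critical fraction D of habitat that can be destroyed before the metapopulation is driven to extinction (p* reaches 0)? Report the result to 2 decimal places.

0.37

The nontrivial equilibrium is p* = (1−D) − e/c; extinction occurs when this hits zero.
So D_crit = 1 − e/c = 1 − 0.36/0.57 = 1 − 0.6316 = 0.3684.
This equals the undisturbed p*, a classic result of Lande's extension.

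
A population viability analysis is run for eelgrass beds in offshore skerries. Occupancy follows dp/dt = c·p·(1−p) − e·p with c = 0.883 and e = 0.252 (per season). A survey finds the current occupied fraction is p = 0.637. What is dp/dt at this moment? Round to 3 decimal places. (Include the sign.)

0.044

Colonization term: c·p·(1−p) = 0.883×0.637×0.3630 = 0.20418.
Extinction term: e·p = 0.16052.
dp/dt = 0.20418 − 0.16052 = 0.04365.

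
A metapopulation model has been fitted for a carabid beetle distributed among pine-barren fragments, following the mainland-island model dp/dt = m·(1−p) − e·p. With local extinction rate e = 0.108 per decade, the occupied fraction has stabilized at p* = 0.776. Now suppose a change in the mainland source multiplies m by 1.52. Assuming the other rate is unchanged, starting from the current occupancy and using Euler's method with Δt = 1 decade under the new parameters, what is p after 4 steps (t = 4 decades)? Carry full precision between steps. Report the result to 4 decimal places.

0.8397

Balance m(1−p*) = e·p* gives m = e·p*/(1−p*) = 0.108×0.77600/0.22400 = 0.37414.
Starting from p₀ = 0.77600; update p ← p + (dp/dt)·Δt with the new parameters.
  1  |  dp/dt·Δt = +0.043580  |  p_1 = 0.819580
  2  |  dp/dt·Δt = +0.014090  |  p_2 = 0.833670
  3  |  dp/dt·Δt = +0.004555  |  p_3 = 0.838225
  4  |  dp/dt·Δt = +0.001473  |  p_4 = 0.839698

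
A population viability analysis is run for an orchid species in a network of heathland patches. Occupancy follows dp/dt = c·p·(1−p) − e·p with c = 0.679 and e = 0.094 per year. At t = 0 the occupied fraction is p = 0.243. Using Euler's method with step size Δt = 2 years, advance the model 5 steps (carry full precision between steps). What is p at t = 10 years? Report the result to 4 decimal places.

Update rule: p ← p + [c·p·(1−p) − e·p]·Δt with Δt = 2.
step 1: Δp = +0.20412, p = 0.44712
step 2: Δp = +0.25164, p = 0.69877
step 3: Δp = +0.15448, p = 0.85325
step 4: Δp = +0.00963, p = 0.86288
step 5: Δp = -0.00155, p = 0.86133

0.8613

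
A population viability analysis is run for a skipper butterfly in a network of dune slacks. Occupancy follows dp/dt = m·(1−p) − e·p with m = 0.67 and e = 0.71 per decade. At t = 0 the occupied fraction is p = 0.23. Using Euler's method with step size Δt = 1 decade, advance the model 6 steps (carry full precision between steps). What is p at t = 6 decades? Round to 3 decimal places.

0.485

Update rule: p ← p + [m·(1−p) − e·p]·Δt with Δt = 1.
  1  |  dp/dt·Δt = +0.352600  |  p_1 = 0.582600
  2  |  dp/dt·Δt = -0.133988  |  p_2 = 0.448612
  3  |  dp/dt·Δt = +0.050915  |  p_3 = 0.499527
  4  |  dp/dt·Δt = -0.019348  |  p_4 = 0.480180
  5  |  dp/dt·Δt = +0.007352  |  p_5 = 0.487532
  6  |  dp/dt·Δt = -0.002794  |  p_6 = 0.484738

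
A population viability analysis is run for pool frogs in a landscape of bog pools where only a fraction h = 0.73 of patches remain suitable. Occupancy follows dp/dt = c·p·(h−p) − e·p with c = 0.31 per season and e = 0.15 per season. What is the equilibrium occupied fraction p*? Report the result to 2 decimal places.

Setting dp/dt = 0 and dividing by p* gives c·(h−p*) = e.
So p* = h − e/c = 0.73 − 0.15/0.31 = 0.73 − 0.4839 = 0.2461.

0.25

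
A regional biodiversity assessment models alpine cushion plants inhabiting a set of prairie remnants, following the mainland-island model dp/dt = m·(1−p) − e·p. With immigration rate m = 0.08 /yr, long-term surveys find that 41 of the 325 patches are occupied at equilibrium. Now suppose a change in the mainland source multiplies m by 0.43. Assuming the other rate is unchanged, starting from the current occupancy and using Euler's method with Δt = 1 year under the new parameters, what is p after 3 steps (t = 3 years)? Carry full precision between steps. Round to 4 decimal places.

0.0632

Observed p* = 41/325 = 0.12615.
Balance m(1−p*) = e·p* gives e = m(1−p*)/p* = 0.08×0.87385/0.12615 = 0.55415.
Starting from p₀ = 0.12615; update p ← p + (dp/dt)·Δt with the new parameters.
step 1: Δp = -0.03985, p = 0.08631
step 2: Δp = -0.01640, p = 0.06991
step 3: Δp = -0.00675, p = 0.06317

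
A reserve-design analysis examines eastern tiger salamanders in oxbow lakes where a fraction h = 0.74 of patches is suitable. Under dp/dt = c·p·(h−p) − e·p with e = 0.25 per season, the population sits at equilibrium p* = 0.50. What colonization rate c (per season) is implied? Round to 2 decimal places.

1.04

At equilibrium c(h−p*) = e, so c = e/(h−p*).
c = 0.25/(0.74 − 0.50) = 0.25/0.2400 = 1.0417.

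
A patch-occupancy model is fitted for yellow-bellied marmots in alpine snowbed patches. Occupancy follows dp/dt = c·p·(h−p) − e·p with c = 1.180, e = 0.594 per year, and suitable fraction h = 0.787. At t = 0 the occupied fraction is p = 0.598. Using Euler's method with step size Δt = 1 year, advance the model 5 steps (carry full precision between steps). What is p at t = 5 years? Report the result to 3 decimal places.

Update rule: p ← p + [c·p·(h−p) − e·p]·Δt with Δt = 1.
step 1: Δp = -0.22185, p = 0.37615
step 2: Δp = -0.04108, p = 0.33508
step 3: Δp = -0.02035, p = 0.31473
step 4: Δp = -0.01156, p = 0.30317
step 5: Δp = -0.00700, p = 0.29617

0.296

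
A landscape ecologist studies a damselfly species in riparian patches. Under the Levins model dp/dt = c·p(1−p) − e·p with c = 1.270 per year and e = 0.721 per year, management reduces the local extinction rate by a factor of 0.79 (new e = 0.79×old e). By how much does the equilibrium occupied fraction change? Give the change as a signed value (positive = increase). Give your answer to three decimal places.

0.119

Before: p* = 1 − 0.721/1.270 = 0.4323.
After the change, c = 1.27, e = 0.56959, so p* = 1 − 0.56959/1.27 = 0.5515.
Δp* = 0.5515 − 0.4323 = +0.1192.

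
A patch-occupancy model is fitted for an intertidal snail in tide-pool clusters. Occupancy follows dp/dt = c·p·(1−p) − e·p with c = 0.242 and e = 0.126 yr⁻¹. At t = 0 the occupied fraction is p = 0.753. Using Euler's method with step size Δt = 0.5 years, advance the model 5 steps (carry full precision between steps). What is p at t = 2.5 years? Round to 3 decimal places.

Update rule: p ← p + [c·p·(1−p) − e·p]·Δt with Δt = 0.5.
t = 0.5: p = 0.75300 + (-0.02493) = 0.72807
t = 1: p = 0.72807 + (-0.02191) = 0.70615
t = 1.5: p = 0.70615 + (-0.01938) = 0.68677
t = 2: p = 0.68677 + (-0.01724) = 0.66954
t = 2.5: p = 0.66954 + (-0.01541) = 0.65413

0.654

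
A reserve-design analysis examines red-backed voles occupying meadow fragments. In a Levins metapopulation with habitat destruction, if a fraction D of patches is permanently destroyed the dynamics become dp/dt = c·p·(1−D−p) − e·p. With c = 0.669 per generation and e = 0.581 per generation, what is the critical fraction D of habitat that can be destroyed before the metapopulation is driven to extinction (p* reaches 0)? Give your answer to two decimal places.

0.13

The nontrivial equilibrium is p* = (1−D) − e/c; extinction occurs when this hits zero.
So D_crit = 1 − e/c = 1 − 0.581/0.669 = 1 − 0.8685 = 0.1315.
This equals the undisturbed p*, a classic result of Lande's extension.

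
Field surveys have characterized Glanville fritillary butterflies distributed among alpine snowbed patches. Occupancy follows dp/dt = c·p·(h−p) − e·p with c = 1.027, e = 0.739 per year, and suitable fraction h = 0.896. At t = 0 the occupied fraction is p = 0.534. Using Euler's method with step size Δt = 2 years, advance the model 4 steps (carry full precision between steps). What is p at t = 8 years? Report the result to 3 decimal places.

Update rule: p ← p + [c·p·(h−p) − e·p]·Δt with Δt = 2.
step 1: Δp = -0.39220, p = 0.14180
step 2: Δp = +0.01009, p = 0.15189
step 3: Δp = +0.00766, p = 0.15954
step 4: Δp = +0.00553, p = 0.16508

0.165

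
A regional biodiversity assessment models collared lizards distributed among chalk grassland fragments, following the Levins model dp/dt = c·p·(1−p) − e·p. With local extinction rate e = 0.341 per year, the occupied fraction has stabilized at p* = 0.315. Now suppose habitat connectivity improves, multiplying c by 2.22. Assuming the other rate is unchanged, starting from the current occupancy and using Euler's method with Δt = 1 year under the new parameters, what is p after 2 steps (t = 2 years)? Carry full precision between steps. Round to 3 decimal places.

0.567

Balance c(1−p*) = e gives c = e/(1 − 0.31500) = 0.341/0.68500 = 0.49781.
Starting from p₀ = 0.31500; update p ← p + (dp/dt)·Δt with the new parameters.
  1  |  dp/dt·Δt = +0.131046  |  p_1 = 0.446046
  2  |  dp/dt·Δt = +0.120966  |  p_2 = 0.567012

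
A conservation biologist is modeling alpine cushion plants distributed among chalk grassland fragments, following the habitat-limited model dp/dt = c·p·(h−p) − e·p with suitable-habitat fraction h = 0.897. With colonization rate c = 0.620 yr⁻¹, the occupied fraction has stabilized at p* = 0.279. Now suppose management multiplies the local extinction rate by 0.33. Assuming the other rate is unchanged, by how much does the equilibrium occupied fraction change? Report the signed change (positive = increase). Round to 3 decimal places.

Balance c(h−p*) = e gives e = 0.620×(0.897 − 0.27900) = 0.38316.
New p* = 0.897 − e/c = 0.897 − 0.12644/0.62000 = 0.69306.
Δp* = 0.69306 − 0.27900 = +0.41406.

0.414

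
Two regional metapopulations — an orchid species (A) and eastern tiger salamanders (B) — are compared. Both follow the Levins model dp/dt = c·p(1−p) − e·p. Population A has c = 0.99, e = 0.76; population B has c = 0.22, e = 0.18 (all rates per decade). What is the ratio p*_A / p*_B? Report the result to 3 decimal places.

1.278

A: p*_A = 1 − 0.76/0.99 = 0.2323.
B: p*_B = 1 − 0.18/0.22 = 0.1818.
p*_A / p*_B = 0.2323/0.1818 = 1.2778.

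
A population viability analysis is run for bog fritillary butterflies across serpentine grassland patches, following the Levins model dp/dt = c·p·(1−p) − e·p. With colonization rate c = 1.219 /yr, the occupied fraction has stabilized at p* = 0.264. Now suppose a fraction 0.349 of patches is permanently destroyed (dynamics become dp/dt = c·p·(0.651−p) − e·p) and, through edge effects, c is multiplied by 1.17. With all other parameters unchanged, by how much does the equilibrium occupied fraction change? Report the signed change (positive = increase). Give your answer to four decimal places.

-0.2421

Balance c(1−p*) = e gives e = 1.219×(1 − 0.26400) = 0.89718.
New p* = 0.651 − e/c = 0.651 − 0.89718/1.42623 = 0.02194.
Δp* = 0.02194 − 0.26400 = -0.24206.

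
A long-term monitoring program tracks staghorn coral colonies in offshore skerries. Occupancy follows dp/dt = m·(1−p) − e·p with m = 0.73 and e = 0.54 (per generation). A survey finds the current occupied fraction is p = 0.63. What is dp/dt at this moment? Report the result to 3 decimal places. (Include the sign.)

Colonization term: m·(1−p) = 0.73×0.3700 = 0.27010.
Extinction term: e·p = 0.34020.
dp/dt = 0.27010 − 0.34020 = -0.07010.

-0.070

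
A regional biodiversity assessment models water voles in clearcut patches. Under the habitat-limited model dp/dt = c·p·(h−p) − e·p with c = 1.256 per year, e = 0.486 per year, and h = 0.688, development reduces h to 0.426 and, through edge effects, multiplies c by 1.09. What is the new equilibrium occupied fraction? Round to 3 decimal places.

Before: p* = h − e/c = 0.688 − 0.486/1.256 = 0.688 − 0.3869 = 0.3011.
After: c = 1.36904, e = 0.486, h = 0.426; p* = 0.426 − 0.486/1.36904 = 0.0710.

0.071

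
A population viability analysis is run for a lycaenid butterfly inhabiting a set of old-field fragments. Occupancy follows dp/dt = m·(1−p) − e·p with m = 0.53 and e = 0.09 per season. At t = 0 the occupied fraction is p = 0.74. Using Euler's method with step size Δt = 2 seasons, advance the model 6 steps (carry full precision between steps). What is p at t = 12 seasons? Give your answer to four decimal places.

Update rule: p ← p + [m·(1−p) − e·p]·Δt with Δt = 2.
t = 2: p = 0.74000 + (+0.14240) = 0.88240
t = 4: p = 0.88240 + (-0.03418) = 0.84822
t = 6: p = 0.84822 + (+0.00820) = 0.85643
t = 8: p = 0.85643 + (-0.00197) = 0.85446
t = 10: p = 0.85446 + (+0.00047) = 0.85493
t = 12: p = 0.85493 + (-0.00011) = 0.85482

0.8548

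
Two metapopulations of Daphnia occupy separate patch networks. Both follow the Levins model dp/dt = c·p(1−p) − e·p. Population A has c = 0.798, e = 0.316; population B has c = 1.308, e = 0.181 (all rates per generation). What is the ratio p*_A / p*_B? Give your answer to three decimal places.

0.701

A: p*_A = 1 − 0.316/0.798 = 0.6040.
B: p*_B = 1 − 0.181/1.308 = 0.8616.
p*_A / p*_B = 0.6040/0.8616 = 0.7010.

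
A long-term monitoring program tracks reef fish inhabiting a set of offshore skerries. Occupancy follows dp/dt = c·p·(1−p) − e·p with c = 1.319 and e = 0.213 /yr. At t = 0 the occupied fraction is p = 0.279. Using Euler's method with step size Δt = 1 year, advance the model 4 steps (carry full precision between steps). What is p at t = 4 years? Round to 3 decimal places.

0.839

Update rule: p ← p + [c·p·(1−p) − e·p]·Δt with Δt = 1.
t = 1: p = 0.27900 + (+0.20590) = 0.48490
t = 2: p = 0.48490 + (+0.22617) = 0.71107
t = 3: p = 0.71107 + (+0.11953) = 0.83060
t = 4: p = 0.83060 + (+0.00867) = 0.83927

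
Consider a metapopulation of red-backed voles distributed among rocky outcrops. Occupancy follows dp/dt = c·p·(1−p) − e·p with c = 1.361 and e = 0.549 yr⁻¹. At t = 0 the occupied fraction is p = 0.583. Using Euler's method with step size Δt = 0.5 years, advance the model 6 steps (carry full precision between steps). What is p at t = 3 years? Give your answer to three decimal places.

Update rule: p ← p + [c·p·(1−p) − e·p]·Δt with Δt = 0.5.
p: 0.58300 → 0.58840  (Δp = +0.00540)
p: 0.58840 → 0.59169  (Δp = +0.00329)
p: 0.59169 → 0.59368  (Δp = +0.00198)
p: 0.59368 → 0.59487  (Δp = +0.00119)
p: 0.59487 → 0.59558  (Δp = +0.00071)
p: 0.59558 → 0.59600  (Δp = +0.00042)

0.596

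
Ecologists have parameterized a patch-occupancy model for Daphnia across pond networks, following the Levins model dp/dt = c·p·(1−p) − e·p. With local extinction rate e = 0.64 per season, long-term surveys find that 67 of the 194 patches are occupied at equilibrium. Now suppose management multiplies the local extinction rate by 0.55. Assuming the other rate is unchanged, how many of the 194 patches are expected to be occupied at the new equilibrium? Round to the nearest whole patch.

124

Observed p* = 67/194 = 0.34536.
Balance c(1−p*) = e gives c = e/(1 − 0.34536) = 0.64/0.65464 = 0.97764.
New p* = 1 − e/c = 1 − 0.35200/0.97764 = 0.63995.
Expected occupied = 194 × 0.63995 = 124.15 ≈ 124.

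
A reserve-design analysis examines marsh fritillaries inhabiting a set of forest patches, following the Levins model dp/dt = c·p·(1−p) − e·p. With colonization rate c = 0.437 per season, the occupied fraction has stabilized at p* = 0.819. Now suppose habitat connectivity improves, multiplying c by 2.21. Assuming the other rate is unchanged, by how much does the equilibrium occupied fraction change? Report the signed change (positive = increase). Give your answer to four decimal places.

0.0991

Balance c(1−p*) = e gives e = 0.437×(1 − 0.81900) = 0.07910.
New p* = 1 − e/c = 1 − 0.07910/0.96577 = 0.91810.
Δp* = 0.91810 − 0.81900 = +0.09910.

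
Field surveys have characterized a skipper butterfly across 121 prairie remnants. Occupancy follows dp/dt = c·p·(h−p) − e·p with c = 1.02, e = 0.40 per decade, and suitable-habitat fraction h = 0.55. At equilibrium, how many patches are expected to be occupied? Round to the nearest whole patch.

19

p* = h − e/c = 0.55 − 0.3922 = 0.1578.
Expected occupied patches = N × p* = 121 × 0.1578 = 19.10 ≈ 19.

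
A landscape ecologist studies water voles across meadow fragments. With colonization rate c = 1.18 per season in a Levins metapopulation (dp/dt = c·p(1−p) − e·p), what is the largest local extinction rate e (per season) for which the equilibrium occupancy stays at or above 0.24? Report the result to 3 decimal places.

1 − e/c ≥ 0.24 ⇒ e ≤ c(1 − 0.24) = 1.18 × 0.7600.
e_max = 0.8968.

0.897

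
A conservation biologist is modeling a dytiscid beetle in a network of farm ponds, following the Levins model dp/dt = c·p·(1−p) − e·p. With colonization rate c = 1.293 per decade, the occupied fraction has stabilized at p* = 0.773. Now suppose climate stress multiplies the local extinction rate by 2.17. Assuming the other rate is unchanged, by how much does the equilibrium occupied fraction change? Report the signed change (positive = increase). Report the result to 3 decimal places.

-0.266

Balance c(1−p*) = e gives e = 1.293×(1 − 0.77300) = 0.29351.
New p* = 1 − e/c = 1 − 0.63692/1.29300 = 0.50741.
Δp* = 0.50741 − 0.77300 = -0.26559.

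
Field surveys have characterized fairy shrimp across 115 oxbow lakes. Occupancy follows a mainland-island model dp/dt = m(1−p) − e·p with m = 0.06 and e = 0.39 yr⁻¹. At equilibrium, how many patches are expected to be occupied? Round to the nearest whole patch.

15

p* = m/(m+e) = 0.06/0.4500 = 0.1333.
Expected occupied patches = N × p* = 115 × 0.1333 = 15.33 ≈ 15.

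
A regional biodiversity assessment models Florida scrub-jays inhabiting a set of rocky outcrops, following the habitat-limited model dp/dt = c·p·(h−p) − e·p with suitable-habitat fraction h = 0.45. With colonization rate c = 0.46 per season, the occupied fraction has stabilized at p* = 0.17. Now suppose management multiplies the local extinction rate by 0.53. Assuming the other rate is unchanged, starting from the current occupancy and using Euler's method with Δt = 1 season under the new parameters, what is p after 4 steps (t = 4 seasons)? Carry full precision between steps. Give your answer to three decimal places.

Balance c(h−p*) = e gives e = 0.46×(0.45 − 0.17000) = 0.12880.
Starting from p₀ = 0.17000; update p ← p + (dp/dt)·Δt with the new parameters.
step 1: Δp = +0.01029, p = 0.18029
step 2: Δp = +0.01006, p = 0.19035
step 3: Δp = +0.00974, p = 0.20009
step 4: Δp = +0.00934, p = 0.20944

0.209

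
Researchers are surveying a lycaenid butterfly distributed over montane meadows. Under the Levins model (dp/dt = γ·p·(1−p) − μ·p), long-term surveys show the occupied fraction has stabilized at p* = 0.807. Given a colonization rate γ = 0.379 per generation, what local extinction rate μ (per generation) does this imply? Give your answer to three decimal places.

At equilibrium γ(1−p*) = μ.
μ = 0.379 × (1 − 0.807) = 0.379 × 0.1930 = 0.0731.

0.073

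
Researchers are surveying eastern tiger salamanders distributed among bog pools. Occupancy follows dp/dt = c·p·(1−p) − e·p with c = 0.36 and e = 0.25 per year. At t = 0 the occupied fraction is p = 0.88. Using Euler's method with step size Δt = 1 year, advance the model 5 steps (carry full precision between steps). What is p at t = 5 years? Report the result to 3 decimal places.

Update rule: p ← p + [c·p·(1−p) − e·p]·Δt with Δt = 1.
t = 1: p = 0.88000 + (-0.18198) = 0.69802
t = 2: p = 0.69802 + (-0.09862) = 0.59940
t = 3: p = 0.59940 + (-0.06341) = 0.53599
t = 4: p = 0.53599 + (-0.04446) = 0.49153
t = 5: p = 0.49153 + (-0.03291) = 0.45862

0.459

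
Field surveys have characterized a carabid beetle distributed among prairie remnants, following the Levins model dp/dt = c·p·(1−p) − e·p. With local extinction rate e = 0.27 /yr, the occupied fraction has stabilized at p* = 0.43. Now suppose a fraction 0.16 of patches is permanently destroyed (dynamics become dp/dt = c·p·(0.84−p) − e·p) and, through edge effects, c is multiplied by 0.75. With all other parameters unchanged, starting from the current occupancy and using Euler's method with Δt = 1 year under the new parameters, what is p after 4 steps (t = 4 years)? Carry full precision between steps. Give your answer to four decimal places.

Balance c(1−p*) = e gives c = e/(1 − 0.43000) = 0.27/0.57000 = 0.47368.
Starting from p₀ = 0.43000; update p ← p + (dp/dt)·Δt with the new parameters.
t = 1: p = 0.43000 + (-0.05347) = 0.37653
t = 2: p = 0.37653 + (-0.03967) = 0.33687
t = 3: p = 0.33687 + (-0.03074) = 0.30613
t = 4: p = 0.30613 + (-0.02459) = 0.28153

0.2815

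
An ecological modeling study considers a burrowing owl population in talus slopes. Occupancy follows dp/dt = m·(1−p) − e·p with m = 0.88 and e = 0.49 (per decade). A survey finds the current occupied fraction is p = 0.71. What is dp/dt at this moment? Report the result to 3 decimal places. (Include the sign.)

Colonization term: m·(1−p) = 0.88×0.2900 = 0.25520.
Extinction term: e·p = 0.34790.
dp/dt = 0.25520 − 0.34790 = -0.09270.

-0.093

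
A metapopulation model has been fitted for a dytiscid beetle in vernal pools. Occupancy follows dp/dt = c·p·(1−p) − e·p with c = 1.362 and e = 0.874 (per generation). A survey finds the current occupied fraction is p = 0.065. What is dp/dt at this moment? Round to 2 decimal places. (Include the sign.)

Colonization term: c·p·(1−p) = 1.362×0.065×0.9350 = 0.08278.
Extinction term: e·p = 0.05681.
dp/dt = 0.08278 − 0.05681 = 0.02597.

0.03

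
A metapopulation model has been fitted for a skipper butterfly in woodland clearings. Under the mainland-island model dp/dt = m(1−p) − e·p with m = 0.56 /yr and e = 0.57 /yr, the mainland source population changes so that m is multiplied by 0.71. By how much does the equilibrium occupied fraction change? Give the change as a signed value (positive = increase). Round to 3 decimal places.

-0.085

Before: p* = 0.56/(0.56+0.57) = 0.4956.
After: m = 0.3976, e = 0.57; p* = 0.3976/0.9676 = 0.4109.
Δp* = 0.4109 − 0.4956 = -0.0847.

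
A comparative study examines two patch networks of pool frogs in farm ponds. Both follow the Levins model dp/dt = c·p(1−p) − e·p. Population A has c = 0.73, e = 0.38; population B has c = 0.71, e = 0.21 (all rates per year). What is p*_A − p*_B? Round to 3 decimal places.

-0.225

A: p*_A = 1 − 0.38/0.73 = 0.4795.
B: p*_B = 1 − 0.21/0.71 = 0.7042.
p*_A − p*_B = 0.4795 − 0.7042 = -0.2248.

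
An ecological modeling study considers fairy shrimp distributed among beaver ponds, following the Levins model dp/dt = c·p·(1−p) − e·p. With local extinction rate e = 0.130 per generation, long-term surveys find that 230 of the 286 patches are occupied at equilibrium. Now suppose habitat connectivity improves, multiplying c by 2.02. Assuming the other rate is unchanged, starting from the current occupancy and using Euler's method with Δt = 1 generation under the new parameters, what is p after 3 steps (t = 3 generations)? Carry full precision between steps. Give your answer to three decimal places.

Observed p* = 230/286 = 0.80420.
Balance c(1−p*) = e gives c = e/(1 − 0.80420) = 0.130/0.19580 = 0.66393.
Starting from p₀ = 0.80420; update p ← p + (dp/dt)·Δt with the new parameters.
p: 0.80420 → 0.91083  (Δp = +0.10664)
p: 0.91083 → 0.90135  (Δp = -0.00949)
p: 0.90135 → 0.90343  (Δp = +0.00208)

0.903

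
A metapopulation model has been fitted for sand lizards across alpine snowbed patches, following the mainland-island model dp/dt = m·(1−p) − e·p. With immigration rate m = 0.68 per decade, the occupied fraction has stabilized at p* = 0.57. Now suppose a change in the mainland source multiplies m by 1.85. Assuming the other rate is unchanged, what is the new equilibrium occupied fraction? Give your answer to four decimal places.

0.7103

Balance m(1−p*) = e·p* gives e = m(1−p*)/p* = 0.68×0.43000/0.57000 = 0.51298.
New p* = m/(m+e) = 1.25800/(1.25800+0.51298) = 0.71034.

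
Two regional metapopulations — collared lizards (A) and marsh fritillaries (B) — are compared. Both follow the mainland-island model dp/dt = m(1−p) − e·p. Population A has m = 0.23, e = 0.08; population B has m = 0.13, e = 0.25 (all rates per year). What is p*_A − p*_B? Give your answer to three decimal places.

A: p*_A = m/(m+e) = 0.23/0.3100 = 0.7419.
B: p*_B = 0.13/0.3800 = 0.3421.
p*_A − p*_B = 0.7419 − 0.3421 = 0.3998.

0.400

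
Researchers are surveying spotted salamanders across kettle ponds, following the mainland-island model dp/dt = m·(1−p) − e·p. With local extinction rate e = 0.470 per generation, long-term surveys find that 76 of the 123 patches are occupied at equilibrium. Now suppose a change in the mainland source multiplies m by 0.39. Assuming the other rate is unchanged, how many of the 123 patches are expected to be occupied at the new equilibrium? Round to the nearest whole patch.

48

Observed p* = 76/123 = 0.61789.
Balance m(1−p*) = e·p* gives m = e·p*/(1−p*) = 0.470×0.61789/0.38211 = 0.76001.
New p* = m/(m+e) = 0.29640/(0.29640+0.47000) = 0.38674.
Expected occupied = 123 × 0.38674 = 47.57 ≈ 48.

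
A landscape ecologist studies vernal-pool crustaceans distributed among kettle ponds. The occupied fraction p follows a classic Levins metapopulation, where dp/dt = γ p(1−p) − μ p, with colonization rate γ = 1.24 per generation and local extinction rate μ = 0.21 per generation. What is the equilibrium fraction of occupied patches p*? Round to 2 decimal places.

0.83

At equilibrium, colonization balances extinction: γ·p*·(1−p*) = μ·p*.
So p* = 1 − μ/γ = 1 − 0.21/1.24 = 1 − 0.1694 = 0.8306.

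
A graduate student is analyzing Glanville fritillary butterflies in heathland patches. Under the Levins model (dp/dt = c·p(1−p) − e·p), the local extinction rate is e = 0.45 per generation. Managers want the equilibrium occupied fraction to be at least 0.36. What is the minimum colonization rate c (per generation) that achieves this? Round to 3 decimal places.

p* = 1 − e/c ≥ 0.36 requires e/c ≤ 0.6400, i.e. c ≥ e/0.6400.
c_min = 0.45/0.6400 = 0.7031.

0.703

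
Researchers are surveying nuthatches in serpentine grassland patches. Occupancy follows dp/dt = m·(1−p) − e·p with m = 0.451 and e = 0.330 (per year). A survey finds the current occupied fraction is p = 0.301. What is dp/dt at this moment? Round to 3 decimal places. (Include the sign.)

Colonization term: m·(1−p) = 0.451×0.6990 = 0.31525.
Extinction term: e·p = 0.09933.
dp/dt = 0.31525 − 0.09933 = 0.21592.

0.216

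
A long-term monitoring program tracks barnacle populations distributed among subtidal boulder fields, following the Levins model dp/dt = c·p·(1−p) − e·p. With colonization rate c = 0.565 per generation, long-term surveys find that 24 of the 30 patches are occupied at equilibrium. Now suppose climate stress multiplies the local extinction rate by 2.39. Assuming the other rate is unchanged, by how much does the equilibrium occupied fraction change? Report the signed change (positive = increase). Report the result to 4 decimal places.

Observed p* = 24/30 = 0.80000.
Balance c(1−p*) = e gives e = 0.565×(1 − 0.80000) = 0.11300.
New p* = 1 − e/c = 1 − 0.27007/0.56500 = 0.52200.
Δp* = 0.52200 − 0.80000 = -0.27800.

-0.2780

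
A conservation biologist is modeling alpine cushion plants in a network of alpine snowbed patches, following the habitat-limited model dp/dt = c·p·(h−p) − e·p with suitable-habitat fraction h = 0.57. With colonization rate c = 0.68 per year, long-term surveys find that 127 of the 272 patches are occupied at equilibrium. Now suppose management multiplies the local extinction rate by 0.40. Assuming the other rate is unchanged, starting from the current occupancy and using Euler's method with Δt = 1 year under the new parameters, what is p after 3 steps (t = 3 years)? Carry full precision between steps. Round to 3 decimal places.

Observed p* = 127/272 = 0.46691.
Balance c(h−p*) = e gives e = 0.68×(0.57 − 0.46691) = 0.07010.
Starting from p₀ = 0.46691; update p ← p + (dp/dt)·Δt with the new parameters.
step 1: Δp = +0.01964, p = 0.48655
step 2: Δp = +0.01397, p = 0.50052
step 3: Δp = +0.00961, p = 0.51013

0.510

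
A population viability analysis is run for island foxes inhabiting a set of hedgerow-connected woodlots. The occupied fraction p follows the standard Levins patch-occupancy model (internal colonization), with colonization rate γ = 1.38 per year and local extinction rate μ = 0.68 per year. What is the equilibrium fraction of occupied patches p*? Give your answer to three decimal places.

0.507

Setting dp/dt = 0 and dividing through by p* gives γ·(1−p*) = μ.
So p* = 1 − μ/γ = 1 − 0.68/1.38 = 1 − 0.4928 = 0.5072.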